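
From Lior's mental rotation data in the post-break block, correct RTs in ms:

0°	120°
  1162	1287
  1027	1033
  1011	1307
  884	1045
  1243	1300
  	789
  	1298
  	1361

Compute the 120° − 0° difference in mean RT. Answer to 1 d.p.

112.1 ms

M(0°) = 5327/5 = 1065.400
M(120°) = 9420/8 = 1177.500
Difference = 1177.500 − 1065.400 = 112.100 ms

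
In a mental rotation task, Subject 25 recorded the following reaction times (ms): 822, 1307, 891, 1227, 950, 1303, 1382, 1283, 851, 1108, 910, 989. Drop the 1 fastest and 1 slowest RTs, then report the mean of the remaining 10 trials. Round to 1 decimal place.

1081.9 ms

Sorted: 822, 851, 891, 910, 950, 989, 1108, 1227, 1283, 1303, 1307, 1382
Drop lowest 1 (822) and highest 1 (1382)
Remaining (n=10): Σ = 10819, mean = 10819/10 = 1081.900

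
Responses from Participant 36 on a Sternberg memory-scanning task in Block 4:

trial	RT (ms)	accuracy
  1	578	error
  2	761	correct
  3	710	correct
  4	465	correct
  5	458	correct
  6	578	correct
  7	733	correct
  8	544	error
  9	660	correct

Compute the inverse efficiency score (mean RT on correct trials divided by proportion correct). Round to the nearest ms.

Correct trials (n=7): 761, 710, 465, 458, 578, 733, 660
Mean correct RT = 4365/7 = 623.5714 ms
Proportion correct = 7/9
IES = 623.5714 / (7/9) = 801.735 ms

802 ms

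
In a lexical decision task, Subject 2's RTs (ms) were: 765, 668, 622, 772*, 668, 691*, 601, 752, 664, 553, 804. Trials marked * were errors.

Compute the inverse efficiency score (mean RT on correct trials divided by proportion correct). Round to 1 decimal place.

Correct trials (n=9): 765, 668, 622, 668, 601, 752, 664, 553, 804
Mean correct RT = 6097/9 = 677.4444 ms
Proportion correct = 9/11
IES = 677.4444 / (9/11) = 827.988 ms

828.0 ms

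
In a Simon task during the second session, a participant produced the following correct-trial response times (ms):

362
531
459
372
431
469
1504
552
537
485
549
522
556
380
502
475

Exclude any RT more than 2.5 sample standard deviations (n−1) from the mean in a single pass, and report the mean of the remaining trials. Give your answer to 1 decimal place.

n = 16, ΣRT = 8686, M = 542.875
Σ(x−M)² = 1047743.75; s = √(1047743.75/15) = 264.291
Cutoffs: 542.875 ± 2.5·264.291 → [-117.9, 1203.6]
Outside: 1504 → excluded.
Retained (n=15): Σ = 7182, mean = 7182/15 = 478.800

478.8 ms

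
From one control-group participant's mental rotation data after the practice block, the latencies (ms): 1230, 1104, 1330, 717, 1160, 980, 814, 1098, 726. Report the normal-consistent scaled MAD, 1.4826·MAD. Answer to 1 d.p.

Sorted: 717, 726, 814, 980, 1098, 1104, 1160, 1230, 1330 → median = 1098
|x − 1098| sorted: 0, 6, 62, 118, 132, 232, 284, 372, 381 → MAD = 132
Robust SD ≈ 1.4826 × 132 = 195.703

195.7 ms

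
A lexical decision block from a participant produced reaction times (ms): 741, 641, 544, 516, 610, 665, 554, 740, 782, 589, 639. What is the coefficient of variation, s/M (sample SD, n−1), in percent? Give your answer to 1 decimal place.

n = 11, Σ = 7021, M = 638.2727
Σ(x−M)² = 76448.182; s = √(76448.182/10) = 87.4347
CV = 87.4347 / 638.2727 = 0.13699 = 13.699%

13.7%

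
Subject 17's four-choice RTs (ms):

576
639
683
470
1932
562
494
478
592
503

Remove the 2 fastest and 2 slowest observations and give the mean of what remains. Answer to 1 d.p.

Sorted: 470, 478, 494, 503, 562, 576, 592, 639, 683, 1932
Drop lowest 2 (470, 478) and highest 2 (683, 1932)
Remaining (n=6): Σ = 3366, mean = 3366/6 = 561.000

561.0 ms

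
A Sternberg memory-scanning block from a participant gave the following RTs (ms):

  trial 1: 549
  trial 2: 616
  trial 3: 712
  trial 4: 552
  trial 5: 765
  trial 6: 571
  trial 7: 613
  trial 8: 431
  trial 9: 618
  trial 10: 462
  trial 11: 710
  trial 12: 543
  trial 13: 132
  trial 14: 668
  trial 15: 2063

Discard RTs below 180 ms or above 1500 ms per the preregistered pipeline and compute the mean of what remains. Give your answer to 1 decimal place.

Excluded: 132, 2063
Retained (n=13): Σ = 7810
Mean = 7810/13 = 600.7692

600.8 ms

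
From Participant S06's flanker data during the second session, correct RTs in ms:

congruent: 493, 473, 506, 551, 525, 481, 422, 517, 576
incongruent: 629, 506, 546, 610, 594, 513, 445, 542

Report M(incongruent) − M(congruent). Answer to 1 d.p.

M(congruent) = 4544/9 = 504.889
M(incongruent) = 4385/8 = 548.125
Difference = 548.125 − 504.889 = 43.236 ms

43.2 ms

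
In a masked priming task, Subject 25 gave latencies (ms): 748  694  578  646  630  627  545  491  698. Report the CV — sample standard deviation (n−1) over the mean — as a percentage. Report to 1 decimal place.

12.8%

n = 9, Σ = 5657, M = 628.5556
Σ(x−M)² = 52140.222; s = √(52140.222/8) = 80.7312
CV = 80.7312 / 628.5556 = 0.12844 = 12.844%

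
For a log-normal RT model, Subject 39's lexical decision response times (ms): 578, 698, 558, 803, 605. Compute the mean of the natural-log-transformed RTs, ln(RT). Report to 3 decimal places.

6.465

ln(RT): 6.3596, 6.5482, 6.3244, 6.6884, 6.4052
Σ ln(RT) = 32.3257
Mean = 32.3257/5 = 6.46515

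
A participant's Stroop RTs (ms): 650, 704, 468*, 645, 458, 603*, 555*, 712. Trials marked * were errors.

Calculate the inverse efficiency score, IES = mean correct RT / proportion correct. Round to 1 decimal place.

Correct trials (n=5): 650, 704, 645, 458, 712
Mean correct RT = 3169/5 = 633.8000 ms
Proportion correct = 5/8
IES = 633.8000 / (5/8) = 1014.080 ms

1014.1 ms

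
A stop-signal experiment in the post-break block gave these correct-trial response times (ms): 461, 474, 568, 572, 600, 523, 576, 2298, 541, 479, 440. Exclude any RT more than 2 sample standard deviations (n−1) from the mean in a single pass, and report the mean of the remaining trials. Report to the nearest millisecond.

n = 11, ΣRT = 7532, M = 684.727
Σ(x−M)² = 2891470.18; s = √(2891470.18/10) = 537.724
Cutoffs: 684.727 ± 2·537.724 → [-390.7, 1760.2]
Outside: 2298 → excluded.
Retained (n=10): Σ = 5234, mean = 5234/10 = 523.400

523 ms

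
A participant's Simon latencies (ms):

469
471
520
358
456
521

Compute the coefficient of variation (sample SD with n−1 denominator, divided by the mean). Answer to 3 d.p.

n = 6, Σ = 2795, M = 465.8333
Σ(x−M)² = 17738.833; s = √(17738.833/5) = 59.5631
CV = 59.5631 / 465.8333 = 0.12786

0.128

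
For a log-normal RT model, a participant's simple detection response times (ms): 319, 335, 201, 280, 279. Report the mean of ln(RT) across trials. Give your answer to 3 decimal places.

5.630

ln(RT): 5.7652, 5.8141, 5.3033, 5.6348, 5.6312
Σ ln(RT) = 28.1486
Mean = 28.1486/5 = 5.62973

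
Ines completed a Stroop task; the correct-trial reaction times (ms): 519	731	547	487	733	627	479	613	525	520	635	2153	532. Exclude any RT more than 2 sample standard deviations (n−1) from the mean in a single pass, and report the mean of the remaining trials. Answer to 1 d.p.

579.0 ms

n = 13, ΣRT = 9101, M = 700.077
Σ(x−M)² = 2372010.92; s = √(2372010.92/12) = 444.598
Cutoffs: 700.077 ± 2·444.598 → [-189.1, 1589.3]
Outside: 2153 → excluded.
Retained (n=12): Σ = 6948, mean = 6948/12 = 579.000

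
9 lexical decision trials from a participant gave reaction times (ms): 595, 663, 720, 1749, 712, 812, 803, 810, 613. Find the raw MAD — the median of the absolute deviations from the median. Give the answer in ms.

90 ms

Sorted: 595, 613, 663, 712, 720, 803, 810, 812, 1749 → median = 720
|x − 720|: 125, 57, 0, 1029, 8, 92, 83, 90, 107
Sorted deviations: 0, 8, 57, 83, 90, 92, 107, 125, 1029 → MAD = 90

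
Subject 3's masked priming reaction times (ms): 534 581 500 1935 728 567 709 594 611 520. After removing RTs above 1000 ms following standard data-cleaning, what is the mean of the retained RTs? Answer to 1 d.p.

593.8 ms

Excluded: 1935
Retained (n=9): Σ = 5344
Mean = 5344/9 = 593.7778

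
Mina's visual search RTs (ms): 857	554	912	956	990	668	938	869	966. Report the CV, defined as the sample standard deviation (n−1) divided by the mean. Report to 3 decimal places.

n = 9, Σ = 7710, M = 856.6667
Σ(x−M)² = 176630.000; s = √(176630.000/8) = 148.5892
CV = 148.5892 / 856.6667 = 0.17345

0.173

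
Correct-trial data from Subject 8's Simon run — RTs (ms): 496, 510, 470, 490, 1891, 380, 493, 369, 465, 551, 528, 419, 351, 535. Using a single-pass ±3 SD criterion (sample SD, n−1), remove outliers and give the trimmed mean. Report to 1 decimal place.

n = 14, ΣRT = 7948, M = 567.714
Σ(x−M)² = 1938010.86; s = √(1938010.86/13) = 386.106
Cutoffs: 567.714 ± 3·386.106 → [-590.6, 1726.0]
Outside: 1891 → excluded.
Retained (n=13): Σ = 6057, mean = 6057/13 = 465.923

465.9 ms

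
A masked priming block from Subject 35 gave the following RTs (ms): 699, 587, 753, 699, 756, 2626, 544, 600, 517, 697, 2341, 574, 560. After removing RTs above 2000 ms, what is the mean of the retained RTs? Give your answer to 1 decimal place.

635.1 ms

Excluded: 2341, 2626
Retained (n=11): Σ = 6986
Mean = 6986/11 = 635.0909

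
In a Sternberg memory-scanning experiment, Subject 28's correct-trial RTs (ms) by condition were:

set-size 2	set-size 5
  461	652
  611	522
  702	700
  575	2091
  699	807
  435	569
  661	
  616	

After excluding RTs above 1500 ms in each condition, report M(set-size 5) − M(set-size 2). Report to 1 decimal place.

55.0 ms

set-size 5: exclude 2091
M(set-size 2) = 4760/8 = 595.000
M(set-size 5) = 3250/5 = 650.000
Difference = 650.000 − 595.000 = 55.000 ms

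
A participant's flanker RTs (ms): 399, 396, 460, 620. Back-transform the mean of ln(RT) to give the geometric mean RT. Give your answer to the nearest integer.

461 ms

ln(RT): 5.9890, 5.9814, 6.1312, 6.4297
Mean ln(RT) = 24.5313/4 = 6.13283
Geometric mean = exp(6.13283) = 460.74 ms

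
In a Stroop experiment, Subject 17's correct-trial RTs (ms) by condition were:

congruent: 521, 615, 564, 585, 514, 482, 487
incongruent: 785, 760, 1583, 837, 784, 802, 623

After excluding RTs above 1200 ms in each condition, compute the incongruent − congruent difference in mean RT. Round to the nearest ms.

227 ms

incongruent: exclude 1583
M(congruent) = 3768/7 = 538.286
M(incongruent) = 4591/6 = 765.167
Difference = 765.167 − 538.286 = 226.881 ms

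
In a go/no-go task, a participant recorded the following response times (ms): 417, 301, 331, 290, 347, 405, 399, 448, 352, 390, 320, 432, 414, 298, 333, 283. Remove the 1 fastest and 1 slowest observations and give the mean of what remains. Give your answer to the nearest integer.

Sorted: 283, 290, 298, 301, 320, 331, 333, 347, 352, 390, 399, 405, 414, 417, 432, 448
Drop lowest 1 (283) and highest 1 (448)
Remaining (n=14): Σ = 5029, mean = 5029/14 = 359.214

359 ms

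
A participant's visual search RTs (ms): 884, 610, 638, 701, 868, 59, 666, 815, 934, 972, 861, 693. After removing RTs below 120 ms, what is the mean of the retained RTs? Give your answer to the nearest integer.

786 ms

Excluded: 59
Retained (n=11): Σ = 8642
Mean = 8642/11 = 785.6364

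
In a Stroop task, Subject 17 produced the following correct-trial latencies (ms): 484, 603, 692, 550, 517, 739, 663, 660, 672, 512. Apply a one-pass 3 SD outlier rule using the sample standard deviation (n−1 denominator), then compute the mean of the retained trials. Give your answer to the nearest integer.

609 ms

n = 10, ΣRT = 6092, M = 609.200
Σ(x−M)² = 70289.60; s = √(70289.60/9) = 88.374
Cutoffs: 609.200 ± 3·88.374 → [344.1, 874.3]
No RTs fall outside the cutoffs; all 10 retained. Mean = 6092/10 = 609.200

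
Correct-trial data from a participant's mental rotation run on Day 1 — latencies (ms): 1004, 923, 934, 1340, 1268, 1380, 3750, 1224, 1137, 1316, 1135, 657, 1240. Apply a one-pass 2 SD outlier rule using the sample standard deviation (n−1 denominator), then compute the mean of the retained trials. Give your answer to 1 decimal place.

n = 13, ΣRT = 17308, M = 1331.385
Σ(x−M)² = 6839295.08; s = √(6839295.08/12) = 754.945
Cutoffs: 1331.385 ± 2·754.945 → [-178.5, 2841.3]
Outside: 3750 → excluded.
Retained (n=12): Σ = 13558, mean = 13558/12 = 1129.833

1129.8 ms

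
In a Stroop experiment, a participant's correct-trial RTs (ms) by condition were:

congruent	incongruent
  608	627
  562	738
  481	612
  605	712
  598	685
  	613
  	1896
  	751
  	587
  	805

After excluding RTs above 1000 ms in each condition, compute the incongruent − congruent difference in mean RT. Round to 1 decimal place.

110.3 ms

incongruent: exclude 1896
M(congruent) = 2854/5 = 570.800
M(incongruent) = 6130/9 = 681.111
Difference = 681.111 − 570.800 = 110.311 ms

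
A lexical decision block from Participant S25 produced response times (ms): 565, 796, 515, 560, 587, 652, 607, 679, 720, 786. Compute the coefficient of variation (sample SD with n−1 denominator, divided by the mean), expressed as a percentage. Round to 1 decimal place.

n = 10, Σ = 6467, M = 646.7000
Σ(x−M)² = 84816.100; s = √(84816.100/9) = 97.0773
CV = 97.0773 / 646.7000 = 0.15011 = 15.011%

15.0%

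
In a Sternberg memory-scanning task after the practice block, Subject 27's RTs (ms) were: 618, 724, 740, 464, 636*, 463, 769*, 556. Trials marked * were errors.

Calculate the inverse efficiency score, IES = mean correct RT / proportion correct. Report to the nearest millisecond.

Correct trials (n=6): 618, 724, 740, 464, 463, 556
Mean correct RT = 3565/6 = 594.1667 ms
Proportion correct = 6/8
IES = 594.1667 / (6/8) = 792.222 ms

792 ms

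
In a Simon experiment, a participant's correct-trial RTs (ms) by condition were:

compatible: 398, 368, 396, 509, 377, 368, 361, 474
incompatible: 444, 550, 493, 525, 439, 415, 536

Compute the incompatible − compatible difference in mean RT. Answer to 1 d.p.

79.6 ms

M(compatible) = 3251/8 = 406.375
M(incompatible) = 3402/7 = 486.000
Difference = 486.000 − 406.375 = 79.625 ms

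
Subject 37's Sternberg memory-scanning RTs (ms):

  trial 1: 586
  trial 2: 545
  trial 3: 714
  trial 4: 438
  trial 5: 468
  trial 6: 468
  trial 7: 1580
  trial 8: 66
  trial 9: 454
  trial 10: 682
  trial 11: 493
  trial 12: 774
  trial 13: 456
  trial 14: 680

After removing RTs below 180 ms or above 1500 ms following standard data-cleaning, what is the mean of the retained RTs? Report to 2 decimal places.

563.17 ms

Excluded: 66, 1580
Retained (n=12): Σ = 6758
Mean = 6758/12 = 563.1667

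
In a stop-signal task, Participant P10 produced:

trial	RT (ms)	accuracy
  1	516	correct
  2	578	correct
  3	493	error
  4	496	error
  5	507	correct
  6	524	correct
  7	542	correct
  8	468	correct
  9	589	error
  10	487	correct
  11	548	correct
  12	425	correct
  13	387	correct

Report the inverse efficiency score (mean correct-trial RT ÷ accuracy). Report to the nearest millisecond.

Correct trials (n=10): 516, 578, 507, 524, 542, 468, 487, 548, 425, 387
Mean correct RT = 4982/10 = 498.2000 ms
Proportion correct = 10/13
IES = 498.2000 / (10/13) = 647.660 ms

648 ms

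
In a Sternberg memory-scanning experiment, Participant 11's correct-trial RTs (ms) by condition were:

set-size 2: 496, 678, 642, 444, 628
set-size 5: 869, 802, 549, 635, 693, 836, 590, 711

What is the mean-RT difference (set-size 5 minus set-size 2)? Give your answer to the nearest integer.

M(set-size 2) = 2888/5 = 577.600
M(set-size 5) = 5685/8 = 710.625
Difference = 710.625 − 577.600 = 133.025 ms

133 ms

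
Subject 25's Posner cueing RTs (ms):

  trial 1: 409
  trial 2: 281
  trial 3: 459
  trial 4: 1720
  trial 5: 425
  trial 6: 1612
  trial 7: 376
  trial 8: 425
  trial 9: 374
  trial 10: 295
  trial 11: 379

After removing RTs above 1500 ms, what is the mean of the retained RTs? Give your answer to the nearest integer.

Excluded: 1612, 1720
Retained (n=9): Σ = 3423
Mean = 3423/9 = 380.3333

380 ms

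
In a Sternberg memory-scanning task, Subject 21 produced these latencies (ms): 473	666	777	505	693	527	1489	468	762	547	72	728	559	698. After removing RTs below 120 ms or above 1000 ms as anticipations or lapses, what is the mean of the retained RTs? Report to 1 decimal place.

Excluded: 72, 1489
Retained (n=12): Σ = 7403
Mean = 7403/12 = 616.9167

616.9 ms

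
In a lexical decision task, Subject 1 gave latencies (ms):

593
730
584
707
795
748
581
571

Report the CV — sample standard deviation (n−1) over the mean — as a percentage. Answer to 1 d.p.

n = 8, Σ = 5309, M = 663.6250
Σ(x−M)² = 57399.875; s = √(57399.875/7) = 90.5538
CV = 90.5538 / 663.6250 = 0.13645 = 13.645%

13.6%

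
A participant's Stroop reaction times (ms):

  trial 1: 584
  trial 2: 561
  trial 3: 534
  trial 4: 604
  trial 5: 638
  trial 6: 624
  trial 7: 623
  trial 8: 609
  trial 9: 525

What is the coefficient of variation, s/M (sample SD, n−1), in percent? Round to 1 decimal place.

n = 9, Σ = 5302, M = 589.1111
Σ(x−M)² = 13336.889; s = √(13336.889/8) = 40.8303
CV = 40.8303 / 589.1111 = 0.06931 = 6.931%

6.9%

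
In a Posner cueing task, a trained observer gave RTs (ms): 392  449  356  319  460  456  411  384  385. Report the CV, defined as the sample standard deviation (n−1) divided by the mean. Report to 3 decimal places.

0.119

n = 9, Σ = 3612, M = 401.3333
Σ(x−M)² = 18284.000; s = √(18284.000/8) = 47.8069
CV = 47.8069 / 401.3333 = 0.11912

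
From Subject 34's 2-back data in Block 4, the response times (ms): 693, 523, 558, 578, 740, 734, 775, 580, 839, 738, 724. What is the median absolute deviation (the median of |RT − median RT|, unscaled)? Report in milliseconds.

51 ms

Sorted: 523, 558, 578, 580, 693, 724, 734, 738, 740, 775, 839 → median = 724
|x − 724|: 31, 201, 166, 146, 16, 10, 51, 144, 115, 14, 0
Sorted deviations: 0, 10, 14, 16, 31, 51, 115, 144, 146, 166, 201 → MAD = 51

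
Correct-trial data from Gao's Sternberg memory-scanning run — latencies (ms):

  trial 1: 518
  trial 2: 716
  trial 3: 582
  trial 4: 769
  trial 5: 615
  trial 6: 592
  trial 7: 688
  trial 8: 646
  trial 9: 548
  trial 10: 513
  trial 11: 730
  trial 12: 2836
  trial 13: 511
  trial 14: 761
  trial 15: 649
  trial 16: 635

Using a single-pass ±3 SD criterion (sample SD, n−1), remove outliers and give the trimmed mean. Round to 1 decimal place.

n = 16, ΣRT = 12309, M = 769.312
Σ(x−M)² = 4664883.44; s = √(4664883.44/15) = 557.667
Cutoffs: 769.312 ± 3·557.667 → [-903.7, 2442.3]
Outside: 2836 → excluded.
Retained (n=15): Σ = 9473, mean = 9473/15 = 631.533

631.5 ms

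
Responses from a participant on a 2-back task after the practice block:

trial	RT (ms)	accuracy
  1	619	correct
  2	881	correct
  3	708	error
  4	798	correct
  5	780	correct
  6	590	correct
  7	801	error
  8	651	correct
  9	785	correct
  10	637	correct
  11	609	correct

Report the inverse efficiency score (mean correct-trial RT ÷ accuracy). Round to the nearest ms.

Correct trials (n=9): 619, 881, 798, 780, 590, 651, 785, 637, 609
Mean correct RT = 6350/9 = 705.5556 ms
Proportion correct = 9/11
IES = 705.5556 / (9/11) = 862.346 ms

862 ms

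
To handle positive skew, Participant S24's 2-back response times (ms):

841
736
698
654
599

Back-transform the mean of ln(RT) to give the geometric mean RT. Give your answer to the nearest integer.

ln(RT): 6.7346, 6.6012, 6.5482, 6.4831, 6.3953
Mean ln(RT) = 32.7624/5 = 6.55248
Geometric mean = exp(6.55248) = 700.98 ms

701 ms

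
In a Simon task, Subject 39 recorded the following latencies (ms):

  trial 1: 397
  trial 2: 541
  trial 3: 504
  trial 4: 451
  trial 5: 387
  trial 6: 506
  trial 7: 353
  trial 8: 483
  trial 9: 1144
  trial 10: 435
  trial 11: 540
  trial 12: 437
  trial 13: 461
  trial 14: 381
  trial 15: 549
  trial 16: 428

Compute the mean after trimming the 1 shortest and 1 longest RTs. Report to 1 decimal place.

464.3 ms

Sorted: 353, 381, 387, 397, 428, 435, 437, 451, 461, 483, 504, 506, 540, 541, 549, 1144
Drop lowest 1 (353) and highest 1 (1144)
Remaining (n=14): Σ = 6500, mean = 6500/14 = 464.286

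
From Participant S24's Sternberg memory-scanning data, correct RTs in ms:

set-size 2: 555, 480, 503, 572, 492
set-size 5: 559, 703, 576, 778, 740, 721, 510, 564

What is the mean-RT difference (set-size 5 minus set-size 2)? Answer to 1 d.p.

123.5 ms

M(set-size 2) = 2602/5 = 520.400
M(set-size 5) = 5151/8 = 643.875
Difference = 643.875 − 520.400 = 123.475 ms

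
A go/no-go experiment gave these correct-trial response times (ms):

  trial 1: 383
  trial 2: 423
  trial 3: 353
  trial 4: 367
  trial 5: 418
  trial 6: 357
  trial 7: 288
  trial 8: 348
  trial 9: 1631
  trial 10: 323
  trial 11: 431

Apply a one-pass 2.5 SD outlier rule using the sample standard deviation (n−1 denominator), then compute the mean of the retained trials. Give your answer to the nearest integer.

n = 11, ΣRT = 5322, M = 483.818
Σ(x−M)² = 1466507.64; s = √(1466507.64/10) = 382.950
Cutoffs: 483.818 ± 2.5·382.950 → [-473.6, 1441.2]
Outside: 1631 → excluded.
Retained (n=10): Σ = 3691, mean = 3691/10 = 369.100

369 ms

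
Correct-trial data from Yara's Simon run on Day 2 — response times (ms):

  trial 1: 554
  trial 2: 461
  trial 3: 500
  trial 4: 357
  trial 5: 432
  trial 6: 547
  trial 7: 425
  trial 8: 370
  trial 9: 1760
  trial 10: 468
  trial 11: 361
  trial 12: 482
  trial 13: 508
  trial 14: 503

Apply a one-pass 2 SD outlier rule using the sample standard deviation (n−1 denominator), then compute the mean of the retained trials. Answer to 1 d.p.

n = 14, ΣRT = 7728, M = 552.000
Σ(x−M)² = 1624730.00; s = √(1624730.00/13) = 353.524
Cutoffs: 552.000 ± 2·353.524 → [-155.0, 1259.0]
Outside: 1760 → excluded.
Retained (n=13): Σ = 5968, mean = 5968/13 = 459.077

459.1 ms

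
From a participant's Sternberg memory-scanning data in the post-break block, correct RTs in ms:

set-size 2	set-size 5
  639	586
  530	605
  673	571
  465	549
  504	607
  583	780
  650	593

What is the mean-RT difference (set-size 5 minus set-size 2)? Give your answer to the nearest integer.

M(set-size 2) = 4044/7 = 577.714
M(set-size 5) = 4291/7 = 613.000
Difference = 613.000 − 577.714 = 35.286 ms

35 ms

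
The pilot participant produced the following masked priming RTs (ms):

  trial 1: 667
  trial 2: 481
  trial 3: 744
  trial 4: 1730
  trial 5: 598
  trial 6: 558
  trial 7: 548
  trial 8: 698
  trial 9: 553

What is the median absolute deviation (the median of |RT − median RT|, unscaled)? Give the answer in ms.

Sorted: 481, 548, 553, 558, 598, 667, 698, 744, 1730 → median = 598
|x − 598|: 69, 117, 146, 1132, 0, 40, 50, 100, 45
Sorted deviations: 0, 40, 45, 50, 69, 100, 117, 146, 1132 → MAD = 69

69 ms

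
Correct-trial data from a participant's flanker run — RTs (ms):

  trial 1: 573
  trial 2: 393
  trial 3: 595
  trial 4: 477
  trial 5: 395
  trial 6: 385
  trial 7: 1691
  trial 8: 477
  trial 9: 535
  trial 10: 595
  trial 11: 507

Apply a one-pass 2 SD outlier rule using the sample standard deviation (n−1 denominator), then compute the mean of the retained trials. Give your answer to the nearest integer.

n = 11, ΣRT = 6623, M = 602.091
Σ(x−M)² = 1365242.91; s = √(1365242.91/10) = 369.492
Cutoffs: 602.091 ± 2·369.492 → [-136.9, 1341.1]
Outside: 1691 → excluded.
Retained (n=10): Σ = 4932, mean = 4932/10 = 493.200

493 ms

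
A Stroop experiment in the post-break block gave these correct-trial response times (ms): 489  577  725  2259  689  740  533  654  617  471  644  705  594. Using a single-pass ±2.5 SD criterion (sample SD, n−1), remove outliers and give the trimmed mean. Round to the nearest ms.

n = 13, ΣRT = 9697, M = 745.923
Σ(x−M)² = 2568792.92; s = √(2568792.92/12) = 462.673
Cutoffs: 745.923 ± 2.5·462.673 → [-410.8, 1902.6]
Outside: 2259 → excluded.
Retained (n=12): Σ = 7438, mean = 7438/12 = 619.833

620 ms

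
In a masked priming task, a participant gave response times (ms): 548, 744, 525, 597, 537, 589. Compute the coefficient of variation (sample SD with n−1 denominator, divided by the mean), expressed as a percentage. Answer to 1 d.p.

n = 6, Σ = 3540, M = 590.0000
Σ(x−M)² = 32564.000; s = √(32564.000/5) = 80.7019
CV = 80.7019 / 590.0000 = 0.13678 = 13.678%

13.7%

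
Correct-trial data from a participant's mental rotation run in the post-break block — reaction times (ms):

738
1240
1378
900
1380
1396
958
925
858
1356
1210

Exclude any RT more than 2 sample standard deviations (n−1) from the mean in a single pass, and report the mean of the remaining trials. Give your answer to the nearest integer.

1122 ms

n = 11, ΣRT = 12339, M = 1121.727
Σ(x−M)² = 615740.18; s = √(615740.18/10) = 248.141
Cutoffs: 1121.727 ± 2·248.141 → [625.4, 1618.0]
No RTs fall outside the cutoffs; all 11 retained. Mean = 12339/11 = 1121.727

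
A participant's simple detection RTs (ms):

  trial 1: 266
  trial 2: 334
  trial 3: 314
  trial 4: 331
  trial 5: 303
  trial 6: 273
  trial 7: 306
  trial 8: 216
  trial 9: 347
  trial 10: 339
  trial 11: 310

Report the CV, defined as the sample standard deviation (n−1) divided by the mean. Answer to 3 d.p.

n = 11, Σ = 3339, M = 303.5455
Σ(x−M)² = 14990.727; s = √(14990.727/10) = 38.7179
CV = 38.7179 / 303.5455 = 0.12755

0.128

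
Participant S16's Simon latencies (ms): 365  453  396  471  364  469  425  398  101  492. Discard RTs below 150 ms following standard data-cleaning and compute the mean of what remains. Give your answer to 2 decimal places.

Excluded: 101
Retained (n=9): Σ = 3833
Mean = 3833/9 = 425.8889

425.89 ms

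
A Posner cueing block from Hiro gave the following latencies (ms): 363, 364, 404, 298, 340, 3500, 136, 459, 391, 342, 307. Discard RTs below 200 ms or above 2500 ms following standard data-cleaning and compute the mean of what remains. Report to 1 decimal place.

Excluded: 136, 3500
Retained (n=9): Σ = 3268
Mean = 3268/9 = 363.1111

363.1 ms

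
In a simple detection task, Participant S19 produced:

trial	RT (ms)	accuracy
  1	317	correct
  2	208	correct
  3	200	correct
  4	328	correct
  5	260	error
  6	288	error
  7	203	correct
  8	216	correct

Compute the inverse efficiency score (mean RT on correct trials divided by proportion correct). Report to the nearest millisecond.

Correct trials (n=6): 317, 208, 200, 328, 203, 216
Mean correct RT = 1472/6 = 245.3333 ms
Proportion correct = 6/8
IES = 245.3333 / (6/8) = 327.111 ms

327 ms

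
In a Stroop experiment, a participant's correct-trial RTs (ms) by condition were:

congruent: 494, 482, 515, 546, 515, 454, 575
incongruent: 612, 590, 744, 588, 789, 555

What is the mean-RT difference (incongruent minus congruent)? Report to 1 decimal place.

M(congruent) = 3581/7 = 511.571
M(incongruent) = 3878/6 = 646.333
Difference = 646.333 − 511.571 = 134.762 ms

134.8 ms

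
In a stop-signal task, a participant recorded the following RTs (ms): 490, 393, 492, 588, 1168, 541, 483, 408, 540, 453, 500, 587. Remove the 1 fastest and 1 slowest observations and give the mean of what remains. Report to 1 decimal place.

508.2 ms

Sorted: 393, 408, 453, 483, 490, 492, 500, 540, 541, 587, 588, 1168
Drop lowest 1 (393) and highest 1 (1168)
Remaining (n=10): Σ = 5082, mean = 5082/10 = 508.200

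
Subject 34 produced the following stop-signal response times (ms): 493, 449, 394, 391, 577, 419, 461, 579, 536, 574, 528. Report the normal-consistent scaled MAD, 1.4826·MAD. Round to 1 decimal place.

Sorted: 391, 394, 419, 449, 461, 493, 528, 536, 574, 577, 579 → median = 493
|x − 493| sorted: 0, 32, 35, 43, 44, 74, 81, 84, 86, 99, 102 → MAD = 74
Robust SD ≈ 1.4826 × 74 = 109.712

109.7 ms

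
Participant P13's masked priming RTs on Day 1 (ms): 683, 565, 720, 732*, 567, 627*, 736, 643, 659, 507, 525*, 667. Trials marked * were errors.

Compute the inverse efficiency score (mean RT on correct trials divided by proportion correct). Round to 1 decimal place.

Correct trials (n=9): 683, 565, 720, 567, 736, 643, 659, 507, 667
Mean correct RT = 5747/9 = 638.5556 ms
Proportion correct = 9/12
IES = 638.5556 / (9/12) = 851.407 ms

851.4 ms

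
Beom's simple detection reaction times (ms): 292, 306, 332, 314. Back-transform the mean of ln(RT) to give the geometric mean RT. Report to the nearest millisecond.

ln(RT): 5.6768, 5.7236, 5.8051, 5.7494
Mean ln(RT) = 22.9549/4 = 5.73872
Geometric mean = exp(5.73872) = 310.67 ms

311 ms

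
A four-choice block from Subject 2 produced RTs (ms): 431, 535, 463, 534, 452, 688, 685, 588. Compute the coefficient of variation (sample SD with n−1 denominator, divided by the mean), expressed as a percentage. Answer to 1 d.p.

n = 8, Σ = 4376, M = 547.0000
Σ(x−M)² = 70456.000; s = √(70456.000/7) = 100.3252
CV = 100.3252 / 547.0000 = 0.18341 = 18.341%

18.3%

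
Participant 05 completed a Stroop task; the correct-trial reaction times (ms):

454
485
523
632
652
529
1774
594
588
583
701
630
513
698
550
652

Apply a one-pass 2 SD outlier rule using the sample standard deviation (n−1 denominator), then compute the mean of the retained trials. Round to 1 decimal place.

585.6 ms

n = 16, ΣRT = 10558, M = 659.875
Σ(x−M)² = 1404101.75; s = √(1404101.75/15) = 305.952
Cutoffs: 659.875 ± 2·305.952 → [48.0, 1271.8]
Outside: 1774 → excluded.
Retained (n=15): Σ = 8784, mean = 8784/15 = 585.600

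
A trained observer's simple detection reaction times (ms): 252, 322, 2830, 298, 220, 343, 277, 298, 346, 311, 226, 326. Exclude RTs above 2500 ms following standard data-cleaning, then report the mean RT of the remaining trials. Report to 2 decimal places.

292.64 ms

Excluded: 2830
Retained (n=11): Σ = 3219
Mean = 3219/11 = 292.6364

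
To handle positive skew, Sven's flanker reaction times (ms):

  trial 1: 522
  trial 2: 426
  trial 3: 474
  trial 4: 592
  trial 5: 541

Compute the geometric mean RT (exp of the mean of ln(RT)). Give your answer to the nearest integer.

508 ms

ln(RT): 6.2577, 6.0544, 6.1612, 6.3835, 6.2934
Mean ln(RT) = 31.1502/5 = 6.23005
Geometric mean = exp(6.23005) = 507.78 ms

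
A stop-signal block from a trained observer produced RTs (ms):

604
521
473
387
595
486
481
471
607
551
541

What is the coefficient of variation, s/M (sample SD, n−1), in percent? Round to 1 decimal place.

13.1%

n = 11, Σ = 5717, M = 519.7273
Σ(x−M)² = 46628.182; s = √(46628.182/10) = 68.2848
CV = 68.2848 / 519.7273 = 0.13139 = 13.139%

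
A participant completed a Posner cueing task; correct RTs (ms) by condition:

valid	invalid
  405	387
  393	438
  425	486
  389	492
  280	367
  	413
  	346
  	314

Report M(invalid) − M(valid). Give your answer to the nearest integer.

M(valid) = 1892/5 = 378.400
M(invalid) = 3243/8 = 405.375
Difference = 405.375 − 378.400 = 26.975 ms

27 ms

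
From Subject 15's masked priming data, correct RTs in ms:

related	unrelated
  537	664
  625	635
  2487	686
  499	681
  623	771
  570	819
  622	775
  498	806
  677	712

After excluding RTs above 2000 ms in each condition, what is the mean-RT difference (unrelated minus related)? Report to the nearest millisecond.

related: exclude 2487
M(related) = 4651/8 = 581.375
M(unrelated) = 6549/9 = 727.667
Difference = 727.667 − 581.375 = 146.292 ms

146 ms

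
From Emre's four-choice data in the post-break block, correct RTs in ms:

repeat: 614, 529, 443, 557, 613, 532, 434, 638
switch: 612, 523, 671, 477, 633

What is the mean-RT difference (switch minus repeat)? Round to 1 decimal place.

M(repeat) = 4360/8 = 545.000
M(switch) = 2916/5 = 583.200
Difference = 583.200 − 545.000 = 38.200 ms

38.2 ms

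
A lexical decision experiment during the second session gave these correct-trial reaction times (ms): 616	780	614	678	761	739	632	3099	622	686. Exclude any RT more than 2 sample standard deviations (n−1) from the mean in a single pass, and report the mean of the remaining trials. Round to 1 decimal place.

n = 10, ΣRT = 9227, M = 922.700
Σ(x−M)² = 5296730.10; s = √(5296730.10/9) = 767.154
Cutoffs: 922.700 ± 2·767.154 → [-611.6, 2457.0]
Outside: 3099 → excluded.
Retained (n=9): Σ = 6128, mean = 6128/9 = 680.889

680.9 ms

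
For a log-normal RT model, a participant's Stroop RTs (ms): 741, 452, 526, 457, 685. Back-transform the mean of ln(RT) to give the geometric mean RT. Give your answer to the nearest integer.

ln(RT): 6.6080, 6.1137, 6.2653, 6.1247, 6.5294
Mean ln(RT) = 31.6411/5 = 6.32822
Geometric mean = exp(6.32822) = 560.16 ms

560 ms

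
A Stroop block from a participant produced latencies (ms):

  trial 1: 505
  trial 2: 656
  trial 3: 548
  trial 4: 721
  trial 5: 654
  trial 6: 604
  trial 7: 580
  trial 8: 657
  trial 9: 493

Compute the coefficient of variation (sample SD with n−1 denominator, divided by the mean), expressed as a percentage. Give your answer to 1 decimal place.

n = 9, Σ = 5418, M = 602.0000
Σ(x−M)² = 47500.000; s = √(47500.000/8) = 77.0552
CV = 77.0552 / 602.0000 = 0.12800 = 12.800%

12.8%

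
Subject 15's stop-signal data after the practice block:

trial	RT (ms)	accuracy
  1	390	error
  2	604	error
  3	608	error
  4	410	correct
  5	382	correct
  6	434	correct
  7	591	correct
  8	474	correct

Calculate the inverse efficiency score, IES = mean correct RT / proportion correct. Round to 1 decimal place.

Correct trials (n=5): 410, 382, 434, 591, 474
Mean correct RT = 2291/5 = 458.2000 ms
Proportion correct = 5/8
IES = 458.2000 / (5/8) = 733.120 ms

733.1 ms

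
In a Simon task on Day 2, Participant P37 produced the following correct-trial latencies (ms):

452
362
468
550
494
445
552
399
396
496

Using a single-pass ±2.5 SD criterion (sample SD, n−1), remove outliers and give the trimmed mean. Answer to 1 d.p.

461.4 ms

n = 10, ΣRT = 4614, M = 461.400
Σ(x−M)² = 36770.40; s = √(36770.40/9) = 63.919
Cutoffs: 461.400 ± 2.5·63.919 → [301.6, 621.2]
No RTs fall outside the cutoffs; all 10 retained. Mean = 4614/10 = 461.400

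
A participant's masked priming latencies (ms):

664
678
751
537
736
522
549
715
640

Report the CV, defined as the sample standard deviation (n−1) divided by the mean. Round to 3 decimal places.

n = 9, Σ = 5792, M = 643.5556
Σ(x−M)² = 61882.222; s = √(61882.222/8) = 87.9504
CV = 87.9504 / 643.5556 = 0.13666

0.137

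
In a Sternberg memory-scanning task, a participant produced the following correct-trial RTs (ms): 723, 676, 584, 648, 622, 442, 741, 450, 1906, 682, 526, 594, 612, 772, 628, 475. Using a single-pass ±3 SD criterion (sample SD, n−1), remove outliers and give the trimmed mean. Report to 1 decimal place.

611.7 ms

n = 16, ΣRT = 11081, M = 692.562
Σ(x−M)² = 1718217.94; s = √(1718217.94/15) = 338.449
Cutoffs: 692.562 ± 3·338.449 → [-322.8, 1707.9]
Outside: 1906 → excluded.
Retained (n=15): Σ = 9175, mean = 9175/15 = 611.667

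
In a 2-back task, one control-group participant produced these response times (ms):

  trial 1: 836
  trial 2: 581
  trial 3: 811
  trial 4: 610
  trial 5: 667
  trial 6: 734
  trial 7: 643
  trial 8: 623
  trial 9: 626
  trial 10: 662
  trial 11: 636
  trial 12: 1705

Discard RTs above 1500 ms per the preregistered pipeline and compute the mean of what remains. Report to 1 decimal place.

Excluded: 1705
Retained (n=11): Σ = 7429
Mean = 7429/11 = 675.3636

675.4 ms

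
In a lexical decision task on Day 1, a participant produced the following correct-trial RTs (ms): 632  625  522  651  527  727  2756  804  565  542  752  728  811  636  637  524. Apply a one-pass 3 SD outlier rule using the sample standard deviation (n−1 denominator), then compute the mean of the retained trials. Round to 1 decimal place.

n = 16, ΣRT = 12439, M = 777.438
Σ(x−M)² = 4315037.94; s = √(4315037.94/15) = 536.348
Cutoffs: 777.438 ± 3·536.348 → [-831.6, 2386.5]
Outside: 2756 → excluded.
Retained (n=15): Σ = 9683, mean = 9683/15 = 645.533

645.5 ms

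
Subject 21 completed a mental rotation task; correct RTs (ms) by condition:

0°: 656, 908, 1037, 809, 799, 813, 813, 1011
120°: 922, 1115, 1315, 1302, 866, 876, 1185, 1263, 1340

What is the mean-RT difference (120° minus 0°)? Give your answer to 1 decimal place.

275.8 ms

M(0°) = 6846/8 = 855.750
M(120°) = 10184/9 = 1131.556
Difference = 1131.556 − 855.750 = 275.806 ms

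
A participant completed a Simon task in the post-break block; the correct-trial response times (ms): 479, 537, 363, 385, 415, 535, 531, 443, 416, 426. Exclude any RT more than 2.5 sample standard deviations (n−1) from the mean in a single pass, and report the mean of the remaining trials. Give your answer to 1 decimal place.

453.0 ms

n = 10, ΣRT = 4530, M = 453.000
Σ(x−M)² = 36906.00; s = √(36906.00/9) = 64.036
Cutoffs: 453.000 ± 2.5·64.036 → [292.9, 613.1]
No RTs fall outside the cutoffs; all 10 retained. Mean = 4530/10 = 453.000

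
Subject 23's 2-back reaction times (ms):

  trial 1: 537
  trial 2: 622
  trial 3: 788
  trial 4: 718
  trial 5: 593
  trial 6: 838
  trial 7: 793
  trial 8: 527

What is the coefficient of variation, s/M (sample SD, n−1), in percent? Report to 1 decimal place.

18.1%

n = 8, Σ = 5416, M = 677.0000
Σ(x−M)² = 105560.000; s = √(105560.000/7) = 122.8007
CV = 122.8007 / 677.0000 = 0.18139 = 18.139%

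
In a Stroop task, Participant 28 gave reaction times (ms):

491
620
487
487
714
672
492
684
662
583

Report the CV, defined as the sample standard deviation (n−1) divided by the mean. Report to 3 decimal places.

0.158

n = 10, Σ = 5892, M = 589.2000
Σ(x−M)² = 77685.600; s = √(77685.600/9) = 92.9071
CV = 92.9071 / 589.2000 = 0.15768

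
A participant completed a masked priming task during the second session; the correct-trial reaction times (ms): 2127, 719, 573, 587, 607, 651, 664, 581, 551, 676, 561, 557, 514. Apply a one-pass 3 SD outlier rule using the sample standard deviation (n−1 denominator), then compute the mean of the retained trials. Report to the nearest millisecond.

603 ms

n = 13, ΣRT = 9368, M = 720.615
Σ(x−M)² = 2183713.08; s = √(2183713.08/12) = 426.587
Cutoffs: 720.615 ± 3·426.587 → [-559.1, 2000.4]
Outside: 2127 → excluded.
Retained (n=12): Σ = 7241, mean = 7241/12 = 603.417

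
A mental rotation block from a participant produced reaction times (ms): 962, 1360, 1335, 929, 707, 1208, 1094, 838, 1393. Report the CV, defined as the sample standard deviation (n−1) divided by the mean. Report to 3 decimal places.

0.227

n = 9, Σ = 9826, M = 1091.7778
Σ(x−M)² = 491143.556; s = √(491143.556/8) = 247.7760
CV = 247.7760 / 1091.7778 = 0.22695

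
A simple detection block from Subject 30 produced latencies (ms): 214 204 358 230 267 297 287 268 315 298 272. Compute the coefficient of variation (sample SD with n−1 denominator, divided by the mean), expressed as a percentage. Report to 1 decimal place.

n = 11, Σ = 3010, M = 273.6364
Σ(x−M)² = 20534.545; s = √(20534.545/10) = 45.3151
CV = 45.3151 / 273.6364 = 0.16560 = 16.560%

16.6%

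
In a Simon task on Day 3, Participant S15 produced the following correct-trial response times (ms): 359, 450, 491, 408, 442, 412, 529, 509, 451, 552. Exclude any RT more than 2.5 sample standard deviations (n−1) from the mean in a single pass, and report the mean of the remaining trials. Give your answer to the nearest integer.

n = 10, ΣRT = 4603, M = 460.300
Σ(x−M)² = 32300.10; s = √(32300.10/9) = 59.907
Cutoffs: 460.300 ± 2.5·59.907 → [310.5, 610.1]
No RTs fall outside the cutoffs; all 10 retained. Mean = 4603/10 = 460.300

460 ms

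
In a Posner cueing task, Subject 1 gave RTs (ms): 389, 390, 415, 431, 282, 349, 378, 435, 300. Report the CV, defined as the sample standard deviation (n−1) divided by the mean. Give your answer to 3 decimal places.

0.145

n = 9, Σ = 3369, M = 374.3333
Σ(x−M)² = 23712.000; s = √(23712.000/8) = 54.4426
CV = 54.4426 / 374.3333 = 0.14544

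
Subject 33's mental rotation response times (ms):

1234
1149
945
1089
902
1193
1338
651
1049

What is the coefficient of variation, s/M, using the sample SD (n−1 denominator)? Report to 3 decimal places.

n = 9, Σ = 9550, M = 1061.1111
Σ(x−M)² = 339590.889; s = √(339590.889/8) = 206.0312
CV = 206.0312 / 1061.1111 = 0.19417

0.194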